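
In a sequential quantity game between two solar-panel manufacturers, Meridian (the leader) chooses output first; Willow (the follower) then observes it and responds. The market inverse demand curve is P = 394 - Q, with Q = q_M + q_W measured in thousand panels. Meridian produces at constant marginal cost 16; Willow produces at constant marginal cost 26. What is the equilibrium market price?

113

Solve by backward induction. Given q_M, the follower Willow maximises π_W = (394 - q_M - q_W)q_W - 26q_W.
Setting the follower's marginal profit to zero, 368 - q_M - 2q_W = 0, i.e. q_W = (368 - q_M)/2.
The leader anticipates this reaction. Substituting into P = 394 - Q gives P = 210 - (1/2)q_M, so π_M = (210 - (1/2)q_M)q_M - 16q_M.
The leader's first-order condition 194 - q_M = 0 yields q_M = 194.
Then q_W = (368 - 194)/2 = 87.
Total output Q = 281, so price P = 394 - 281 = 113.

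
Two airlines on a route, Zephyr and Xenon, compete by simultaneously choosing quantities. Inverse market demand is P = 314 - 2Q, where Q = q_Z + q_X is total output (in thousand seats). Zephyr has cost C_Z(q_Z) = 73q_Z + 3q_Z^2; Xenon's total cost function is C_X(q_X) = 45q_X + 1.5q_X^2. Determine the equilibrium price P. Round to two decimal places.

Zephyr's profit: π_Z = (314 - 2Q)q_Z - (73q_Z + 3q_Z²). Setting ∂π_Z/∂q_Z = 0: 241 - 10q_Z - 2(q_X) = 0.
Xenon's profit: π_X = (314 - 2Q)q_X - (45q_X + (3/2)q_X²). Setting ∂π_X/∂q_X = 0: 269 - 7q_X - 2(q_Z) = 0.
So q_Z = (241 - 2q_X)/10 and q_X = (269 - 2q_Z)/7.
Substituting one into the other gives q_Z = 383/22 and q_X = 368/11.
Total output Q = 1119/22, so price P = 314 - 2·(1119/22) = 212.2727.

212.27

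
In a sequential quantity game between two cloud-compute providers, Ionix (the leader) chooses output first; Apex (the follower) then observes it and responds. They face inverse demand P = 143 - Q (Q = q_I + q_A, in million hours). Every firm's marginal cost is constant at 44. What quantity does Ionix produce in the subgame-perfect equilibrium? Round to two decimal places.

Solve by backward induction. Given q_I, the follower Apex maximises π_A = (143 - q_I - q_A)q_A - 44q_A.
Follower FOC: 99 - q_I - 2q_A = 0, so q_A(q_I) = (99 - q_I)/2.
The leader anticipates this reaction. Substituting into P = 143 - Q gives P = 187/2 - (1/2)q_I, so π_I = (187/2 - (1/2)q_I)q_I - 44q_I.
Leader FOC: 99/2 - q_I = 0, so q_I = 99/2.
Then q_A = (99 - 99/2)/2 = 99/4.

49.50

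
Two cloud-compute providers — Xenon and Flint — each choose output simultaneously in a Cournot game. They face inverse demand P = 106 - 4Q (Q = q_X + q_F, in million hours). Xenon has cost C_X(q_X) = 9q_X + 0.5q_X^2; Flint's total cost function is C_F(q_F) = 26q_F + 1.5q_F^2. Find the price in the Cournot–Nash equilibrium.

Xenon's profit: π_X = (106 - 4Q)q_X - (9q_X + (1/2)q_X²). Setting ∂π_X/∂q_X = 0: 97 - 9q_X - 4(q_F) = 0.
Flint's first-order condition: 80 - 11q_F - 4(q_X) = 0.
Rearranging gives the reaction functions q_X = (97 - 4q_F)/9 and q_F = (80 - 4q_X)/11.
Substituting one into the other gives q_X = 9 and q_F = 4.
Total output Q = 13, so price P = 106 - 4·13 = 54.

54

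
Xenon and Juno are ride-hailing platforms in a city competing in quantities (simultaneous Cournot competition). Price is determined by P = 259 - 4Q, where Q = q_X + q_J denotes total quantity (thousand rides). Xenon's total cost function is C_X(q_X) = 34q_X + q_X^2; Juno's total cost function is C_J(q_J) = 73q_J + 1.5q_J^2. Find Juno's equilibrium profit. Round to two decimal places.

573.65

Xenon's profit: π_X = (259 - 4Q)q_X - (34q_X + q_X²). Setting ∂π_X/∂q_X = 0: 225 - 10q_X - 4(q_J) = 0.
Juno's profit: π_J = (259 - 4Q)q_J - (73q_J + (3/2)q_J²). Setting ∂π_J/∂q_J = 0: 186 - 11q_J - 4(q_X) = 0.
So q_X = (225 - 4q_J)/10 and q_J = (186 - 4q_X)/11.
Substituting one into the other gives q_X = 1731/94 and q_J = 480/47.
Price P = 259 - 4·28.6277 = 144.4894.
Juno's profit: 144.4894·(480/47) - 73·(480/47) - (3/2)(480/47)² = 573.6532.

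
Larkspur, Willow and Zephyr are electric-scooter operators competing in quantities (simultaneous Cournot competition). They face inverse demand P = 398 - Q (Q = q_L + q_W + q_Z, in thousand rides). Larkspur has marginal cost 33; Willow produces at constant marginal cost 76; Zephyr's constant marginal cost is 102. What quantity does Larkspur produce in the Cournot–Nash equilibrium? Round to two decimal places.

119.25

Larkspur's profit: π_L = (398 - Q)q_L - (33q_L). Setting ∂π_L/∂q_L = 0: 365 - 2q_L - (q_W + q_Z) = 0.
Willow's first-order condition: 322 - 2q_W - (q_L + q_Z) = 0.
Zephyr's first-order condition: 296 - 2q_Z - (q_L + q_W) = 0.
Summing all 3 equations gives 983 − 4Q = 0, hence Q = 983/4.
Back-substituting: q_L = (365 − 983/4) = 477/4, q_W = (322 − 983/4) = 305/4, q_Z = (296 − 983/4) = 201/4.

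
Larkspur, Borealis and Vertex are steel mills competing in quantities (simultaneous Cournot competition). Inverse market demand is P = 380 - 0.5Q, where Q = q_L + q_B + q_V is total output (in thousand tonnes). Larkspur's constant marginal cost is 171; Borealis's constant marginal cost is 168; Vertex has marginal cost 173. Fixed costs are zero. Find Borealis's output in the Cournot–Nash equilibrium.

Larkspur's profit: π_L = (380 - 0.5Q)q_L - (171q_L). Setting ∂π_L/∂q_L = 0: 209 - q_L - (1/2)(q_B + q_V) = 0.
Borealis's profit: π_B = (380 - 0.5Q)q_B - (168q_B). Setting ∂π_B/∂q_B = 0: 212 - q_B - (1/2)(q_L + q_V) = 0.
Vertex's first-order condition: 207 - q_V - (1/2)(q_L + q_B) = 0.
Adding the 3 first-order conditions: 628 − 2Q = 0, so Q = 314.
Back-substituting: q_L = (209 − 157)/(1/2) = 104, q_B = (212 − 157)/(1/2) = 110, q_V = (207 − 157)/(1/2) = 100.

110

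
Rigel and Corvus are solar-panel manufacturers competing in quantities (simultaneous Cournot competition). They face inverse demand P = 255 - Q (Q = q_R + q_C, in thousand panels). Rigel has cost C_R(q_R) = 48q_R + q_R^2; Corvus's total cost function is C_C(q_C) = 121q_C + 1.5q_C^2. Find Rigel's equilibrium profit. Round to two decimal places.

4497.51

Rigel's profit: π_R = (255 - Q)q_R - (48q_R + q_R²). Setting ∂π_R/∂q_R = 0: 207 - 4q_R - (q_C) = 0.
Corvus's profit: π_C = (255 - Q)q_C - (121q_C + (3/2)q_C²). Setting ∂π_C/∂q_C = 0: 134 - 5q_C - (q_R) = 0.
So q_R = (207 - q_C)/4 and q_C = (134 - q_R)/5.
Substituting one into the other gives q_R = 901/19 and q_C = 329/19.
Price P = 255 - 1230/19 = 190.2632.
Rigel's profit: 190.2632·(901/19) - 48·(901/19) - (901/19)² = 4497.5125.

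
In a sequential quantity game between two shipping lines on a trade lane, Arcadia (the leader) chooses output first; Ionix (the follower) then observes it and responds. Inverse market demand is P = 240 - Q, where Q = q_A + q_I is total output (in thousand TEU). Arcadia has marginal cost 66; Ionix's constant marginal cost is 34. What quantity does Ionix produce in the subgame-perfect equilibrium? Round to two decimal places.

Solve by backward induction. Given q_A, the follower Ionix maximises π_I = (240 - q_A - q_I)q_I - 34q_I.
∂π_I/∂q_I = 206 - q_A - 2q_I = 0 gives the reaction function q_I = (206 - q_A)/2.
The leader anticipates this reaction. Substituting into P = 240 - Q gives P = 137 - (1/2)q_A, so π_A = (137 - (1/2)q_A)q_A - 66q_A.
Leader FOC: 71 - q_A = 0, so q_A = 71.
Then q_I = (206 - 71)/2 = 135/2.

67.50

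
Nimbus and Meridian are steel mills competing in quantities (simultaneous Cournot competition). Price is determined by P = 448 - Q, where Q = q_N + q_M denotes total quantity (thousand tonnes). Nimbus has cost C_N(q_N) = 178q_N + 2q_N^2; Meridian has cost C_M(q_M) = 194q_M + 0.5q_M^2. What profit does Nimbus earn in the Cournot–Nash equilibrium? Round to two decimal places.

3209.02

Nimbus's profit: π_N = (448 - Q)q_N - (178q_N + 2q_N²). Setting ∂π_N/∂q_N = 0: 270 - 6q_N - (q_M) = 0.
Meridian's first-order condition: 254 - 3q_M - (q_N) = 0.
Best responses: q_N = (270 - q_M)/6, q_M = (254 - q_N)/3.
Substituting one into the other gives q_N = 556/17 and q_M = 1254/17.
Price P = 448 - 1810/17 = 341.5294.
Nimbus's profit: 341.5294·(556/17) - 178·(556/17) - 2(556/17)² = 3209.0242.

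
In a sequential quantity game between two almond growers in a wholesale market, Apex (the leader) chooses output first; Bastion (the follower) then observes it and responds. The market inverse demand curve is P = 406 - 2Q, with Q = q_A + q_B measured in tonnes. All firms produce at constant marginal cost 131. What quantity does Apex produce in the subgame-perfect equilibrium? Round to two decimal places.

68.75

Solve by backward induction. Given q_A, the follower Bastion maximises π_B = (406 - 2q_A - 2q_B)q_B - 131q_B.
Follower FOC: 275 - 2q_A - 4q_B = 0, so q_B(q_A) = (275 - 2q_A)/4.
Apex substitutes q_B(q_A) into its own profit: π_A = q_A(406 - 2q_A - (275 - 2q_A)/2) - 131q_A = (537/2 - q_A)q_A - 131q_A.
Leader FOC: 275/2 - 2q_A = 0, so q_A = 275/4.
Then q_B = (275 - 2·(275/4))/4 = 275/8.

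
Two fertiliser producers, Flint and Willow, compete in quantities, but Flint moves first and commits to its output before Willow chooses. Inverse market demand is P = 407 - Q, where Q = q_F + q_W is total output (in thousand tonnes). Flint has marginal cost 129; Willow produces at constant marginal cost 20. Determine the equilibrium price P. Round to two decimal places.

Solve by backward induction. Given q_F, the follower Willow maximises π_W = (407 - q_F - q_W)q_W - 20q_W.
∂π_W/∂q_W = 387 - q_F - 2q_W = 0 gives the reaction function q_W = (387 - q_F)/2.
The leader anticipates this reaction. Substituting into P = 407 - Q gives P = 427/2 - (1/2)q_F, so π_F = (427/2 - (1/2)q_F)q_F - 129q_F.
Leader FOC: 169/2 - q_F = 0, so q_F = 169/2.
Then q_W = (387 - 169/2)/2 = 605/4.
Total output Q = 943/4, so price P = 407 - 943/4 = 685/4.

171.25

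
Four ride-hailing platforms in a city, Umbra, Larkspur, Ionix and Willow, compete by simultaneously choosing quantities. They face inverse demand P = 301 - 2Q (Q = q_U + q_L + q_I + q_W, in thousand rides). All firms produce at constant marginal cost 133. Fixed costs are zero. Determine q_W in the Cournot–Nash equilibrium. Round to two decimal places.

16.80

A representative firm's profit is π_i = q_i(301 - 2Q) - 133q_i.
Setting ∂π_i/∂q_i = 0 with rivals' quantities fixed: 168 - 4q_i - 2·Σ_{j≠i} q_j = 0.
By symmetry each firm produces the same amount; substituting Σ_{j≠i} q_j = 3q_i yields q_i = 168/10 = 84/5.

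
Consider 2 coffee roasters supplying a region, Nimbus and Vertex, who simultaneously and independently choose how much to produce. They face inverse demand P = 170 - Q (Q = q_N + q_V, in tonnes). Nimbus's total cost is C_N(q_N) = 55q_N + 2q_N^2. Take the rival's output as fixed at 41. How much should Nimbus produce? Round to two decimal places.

12.33

With the rival's output fixed at 41, Nimbus's profit is π_N = (170 - 41 - q_N)q_N - (55q_N + 2q_N²) = (129 - q_N)q_N - (55q_N + 2q_N²).
∂π_N/∂q_N = 74 - 6q_N = 0, so q_N = 37/3.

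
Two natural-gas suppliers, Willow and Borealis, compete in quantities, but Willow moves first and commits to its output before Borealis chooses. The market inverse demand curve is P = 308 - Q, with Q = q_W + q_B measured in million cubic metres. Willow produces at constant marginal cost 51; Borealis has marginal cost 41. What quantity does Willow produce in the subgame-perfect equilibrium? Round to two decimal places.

123.50

The follower Borealis best-responds to any q_W: π_B = (308 - Q)q_B - 41q_B.
∂π_B/∂q_B = 267 - q_W - 2q_B = 0 gives the reaction function q_B = (267 - q_W)/2.
The leader anticipates this reaction. Substituting into P = 308 - Q gives P = 349/2 - (1/2)q_W, so π_W = (349/2 - (1/2)q_W)q_W - 51q_W.
The leader's first-order condition 247/2 - q_W = 0 yields q_W = 247/2.
Then q_B = (267 - 247/2)/2 = 287/4.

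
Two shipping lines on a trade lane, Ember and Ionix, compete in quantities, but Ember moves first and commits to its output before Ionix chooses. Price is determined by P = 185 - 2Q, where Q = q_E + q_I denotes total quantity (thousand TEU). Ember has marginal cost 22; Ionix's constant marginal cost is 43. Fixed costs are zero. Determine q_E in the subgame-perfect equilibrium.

46

Solve by backward induction. Given q_E, the follower Ionix maximises π_I = (185 - 2q_E - 2q_I)q_I - 43q_I.
Follower FOC: 142 - 2q_E - 4q_I = 0, so q_I(q_E) = (142 - 2q_E)/4.
Ember substitutes q_I(q_E) into its own profit: π_E = q_E(185 - 2q_E - (142 - 2q_E)/2) - 22q_E = (114 - q_E)q_E - 22q_E.
Leader FOC: 92 - 2q_E = 0, so q_E = 46.
Then q_I = (142 - 2·46)/4 = 25/2.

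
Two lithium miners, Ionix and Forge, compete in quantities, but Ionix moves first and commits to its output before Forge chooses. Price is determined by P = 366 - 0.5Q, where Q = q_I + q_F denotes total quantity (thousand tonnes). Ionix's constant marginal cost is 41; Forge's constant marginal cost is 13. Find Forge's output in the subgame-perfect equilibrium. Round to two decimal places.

204.50

Solve by backward induction. Given q_I, the follower Forge maximises π_F = (366 - (1/2)q_I - (1/2)q_F)q_F - 13q_F.
∂π_F/∂q_F = 353 - (1/2)q_I - q_F = 0 gives the reaction function q_F = (353 - (1/2)q_I).
The leader anticipates this reaction. Substituting into P = 366 - 0.5Q gives P = 379/2 - (1/4)q_I, so π_I = (379/2 - (1/4)q_I)q_I - 41q_I.
The leader's first-order condition 297/2 - (1/2)q_I = 0 yields q_I = 297.
Then q_F = (353 - (1/2)·297) = 409/2.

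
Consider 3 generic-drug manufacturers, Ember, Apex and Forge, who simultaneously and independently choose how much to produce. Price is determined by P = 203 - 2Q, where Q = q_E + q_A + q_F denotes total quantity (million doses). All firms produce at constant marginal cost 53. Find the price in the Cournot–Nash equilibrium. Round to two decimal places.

Each firm earns π_i = (203 - 2Q)q_i - 53q_i.
Setting ∂π_i/∂q_i = 0 with rivals' quantities fixed: 150 - 4q_i - 2·Σ_{j≠i} q_j = 0.
With identical firms every q_j equals q_i, so Σ_{j≠i} q_j = 2q_i and 150 = 8q_i, giving q_i = 75/4.
Total output Q = 225/4, so price P = 203 - 2·(225/4) = 181/2.

90.50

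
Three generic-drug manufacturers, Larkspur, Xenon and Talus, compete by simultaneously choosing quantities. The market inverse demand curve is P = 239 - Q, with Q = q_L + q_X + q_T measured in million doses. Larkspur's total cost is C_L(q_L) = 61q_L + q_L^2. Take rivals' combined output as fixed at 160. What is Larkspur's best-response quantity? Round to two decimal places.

With rivals' combined output fixed at 160, Larkspur's profit is π_L = (239 - 160 - q_L)q_L - (61q_L + q_L²) = (79 - q_L)q_L - (61q_L + q_L²).
∂π_L/∂q_L = 18 - 4q_L = 0, so q_L = 9/2.

4.50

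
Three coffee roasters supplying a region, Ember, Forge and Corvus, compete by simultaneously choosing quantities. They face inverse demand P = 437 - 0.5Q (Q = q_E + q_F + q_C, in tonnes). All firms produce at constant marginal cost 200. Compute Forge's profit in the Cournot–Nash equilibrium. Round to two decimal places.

Each firm earns π_i = (437 - 0.5Q)q_i - 200q_i.
Setting ∂π_i/∂q_i = 0 with rivals' quantities fixed: 237 - q_i - (1/2)·Σ_{j≠i} q_j = 0.
By symmetry each firm produces the same amount; substituting Σ_{j≠i} q_j = 2q_i yields q_i = 237/2.
Price P = 437 - (1/2)·(711/2) = 1037/4.
Forge's profit: (1037/4 - 200)·(237/2) = 7021.1250.

7021.13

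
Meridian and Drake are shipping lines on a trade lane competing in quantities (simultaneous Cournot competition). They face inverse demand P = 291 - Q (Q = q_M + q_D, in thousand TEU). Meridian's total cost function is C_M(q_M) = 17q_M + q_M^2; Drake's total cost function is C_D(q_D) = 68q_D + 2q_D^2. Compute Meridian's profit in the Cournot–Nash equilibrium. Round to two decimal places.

Meridian's profit: π_M = (291 - Q)q_M - (17q_M + q_M²). Setting ∂π_M/∂q_M = 0: 274 - 4q_M - (q_D) = 0.
Drake's profit: π_D = (291 - Q)q_D - (68q_D + 2q_D²). Setting ∂π_D/∂q_D = 0: 223 - 6q_D - (q_M) = 0.
So q_M = (274 - q_D)/4 and q_D = (223 - q_M)/6.
Solving the pair: q_M = 1421/23, q_D = 618/23.
Price P = 291 - 88.6522 = 202.3478.
Meridian's profit: 202.3478·(1421/23) - 17·(1421/23) - (1421/23)² = 7634.1815.

7634.18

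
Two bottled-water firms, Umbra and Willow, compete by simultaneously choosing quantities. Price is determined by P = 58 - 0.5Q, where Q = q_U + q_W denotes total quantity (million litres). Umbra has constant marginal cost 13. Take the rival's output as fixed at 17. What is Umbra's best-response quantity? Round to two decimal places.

With the rival's output fixed at 17, Umbra's profit is π_U = (58 - (1/2)·17 - (1/2)q_U)q_U - (13q_U) = (99/2 - (1/2)q_U)q_U - (13q_U).
∂π_U/∂q_U = 73/2 - q_U = 0, so q_U = 73/2.

36.50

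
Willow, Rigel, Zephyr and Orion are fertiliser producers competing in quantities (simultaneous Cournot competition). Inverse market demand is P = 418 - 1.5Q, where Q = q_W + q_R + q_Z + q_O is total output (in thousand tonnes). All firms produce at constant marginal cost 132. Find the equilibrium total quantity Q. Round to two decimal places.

Each firm earns π_i = (418 - 1.5Q)q_i - 132q_i.
Setting ∂π_i/∂q_i = 0 with rivals' quantities fixed: 286 - 3q_i - (3/2)·Σ_{j≠i} q_j = 0.
By symmetry each firm produces the same amount; substituting Σ_{j≠i} q_j = 3q_i yields q_i = 286/(15/2) = 572/15.
Total output Q = 572/15 + 572/15 + 572/15 + 572/15 = 152.5333.

152.53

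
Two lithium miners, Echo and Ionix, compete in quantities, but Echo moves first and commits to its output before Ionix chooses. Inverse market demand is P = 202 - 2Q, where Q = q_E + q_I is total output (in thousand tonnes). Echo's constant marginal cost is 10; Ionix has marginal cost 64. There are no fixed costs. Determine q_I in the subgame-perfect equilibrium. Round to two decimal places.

3.75

Solve by backward induction. Given q_E, the follower Ionix maximises π_I = (202 - 2q_E - 2q_I)q_I - 64q_I.
∂π_I/∂q_I = 138 - 2q_E - 4q_I = 0 gives the reaction function q_I = (138 - 2q_E)/4.
The leader anticipates this reaction. Substituting into P = 202 - 2Q gives P = 133 - q_E, so π_E = (133 - q_E)q_E - 10q_E.
The leader's first-order condition 123 - 2q_E = 0 yields q_E = 123/2.
Then q_I = (138 - 2·(123/2))/4 = 15/4.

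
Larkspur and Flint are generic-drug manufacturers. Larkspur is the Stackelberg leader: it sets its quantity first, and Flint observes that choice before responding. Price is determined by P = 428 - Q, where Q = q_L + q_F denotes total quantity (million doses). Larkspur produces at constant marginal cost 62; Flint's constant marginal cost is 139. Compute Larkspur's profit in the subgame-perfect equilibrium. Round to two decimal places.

Solve by backward induction. Given q_L, the follower Flint maximises π_F = (428 - q_L - q_F)q_F - 139q_F.
Setting the follower's marginal profit to zero, 289 - q_L - 2q_F = 0, i.e. q_F = (289 - q_L)/2.
Larkspur substitutes q_F(q_L) into its own profit: π_L = q_L(428 - q_L - (289 - q_L)/2) - 62q_L = (567/2 - (1/2)q_L)q_L - 62q_L.
The leader's first-order condition 443/2 - q_L = 0 yields q_L = 443/2.
Then q_F = (289 - 443/2)/2 = 135/4.
Price P = 428 - 1021/4 = 691/4.
Larkspur's profit: (691/4 - 62)·(443/2) = 24531.1250.

24531.13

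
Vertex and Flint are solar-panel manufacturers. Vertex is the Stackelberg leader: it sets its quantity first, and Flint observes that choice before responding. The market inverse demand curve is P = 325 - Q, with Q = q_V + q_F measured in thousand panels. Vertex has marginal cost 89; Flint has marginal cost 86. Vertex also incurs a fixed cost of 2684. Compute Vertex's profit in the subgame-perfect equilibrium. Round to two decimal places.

Solve by backward induction. Given q_V, the follower Flint maximises π_F = (325 - q_V - q_F)q_F - 86q_F.
Follower FOC: 239 - q_V - 2q_F = 0, so q_F(q_V) = (239 - q_V)/2.
The leader anticipates this reaction. Substituting into P = 325 - Q gives P = 411/2 - (1/2)q_V, so π_V = (411/2 - (1/2)q_V)q_V - 89q_V.
The leader's first-order condition 233/2 - q_V = 0 yields q_V = 233/2.
Then q_F = (239 - 233/2)/2 = 245/4.
Price P = 325 - 711/4 = 589/4.
Vertex's profit: (589/4 - 89)·(233/2) - 2684 = 4102.1250.

4102.13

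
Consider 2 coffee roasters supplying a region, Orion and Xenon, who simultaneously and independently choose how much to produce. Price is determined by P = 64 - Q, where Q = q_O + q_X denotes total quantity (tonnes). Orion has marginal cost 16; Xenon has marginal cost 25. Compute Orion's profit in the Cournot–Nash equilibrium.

361

Orion's profit: π_O = (64 - Q)q_O - (16q_O). Setting ∂π_O/∂q_O = 0: 48 - 2q_O - (q_X) = 0.
Xenon's profit: π_X = (64 - Q)q_X - (25q_X). Setting ∂π_X/∂q_X = 0: 39 - 2q_X - (q_O) = 0.
Best responses: q_O = (48 - q_X)/2, q_X = (39 - q_O)/2.
Solving the pair: q_O = 19, q_X = 10.
Price P = 64 - 29 = 35.
Orion's profit: (35 - 16)·19 = 361.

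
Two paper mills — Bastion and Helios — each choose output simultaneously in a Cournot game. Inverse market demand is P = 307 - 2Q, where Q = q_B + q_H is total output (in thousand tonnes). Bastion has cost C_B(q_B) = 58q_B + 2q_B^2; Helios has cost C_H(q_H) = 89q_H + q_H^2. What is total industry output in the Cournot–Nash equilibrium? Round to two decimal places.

52.36

Bastion's profit: π_B = (307 - 2Q)q_B - (58q_B + 2q_B²). Setting ∂π_B/∂q_B = 0: 249 - 8q_B - 2(q_H) = 0.
Helios's first-order condition: 218 - 6q_H - 2(q_B) = 0.
Rearranging gives the reaction functions q_B = (249 - 2q_H)/8 and q_H = (218 - 2q_B)/6.
Solving the pair: q_B = 529/22, q_H = 623/22.
Total output Q = 529/22 + 623/22 = 576/11.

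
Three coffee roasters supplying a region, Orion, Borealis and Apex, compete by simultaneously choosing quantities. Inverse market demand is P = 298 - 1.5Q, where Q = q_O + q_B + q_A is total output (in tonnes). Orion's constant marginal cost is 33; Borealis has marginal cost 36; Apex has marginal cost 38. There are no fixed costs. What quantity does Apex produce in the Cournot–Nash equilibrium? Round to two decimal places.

42.17

Orion's profit: π_O = (298 - 1.5Q)q_O - (33q_O). Setting ∂π_O/∂q_O = 0: 265 - 3q_O - (3/2)(q_B + q_A) = 0.
Borealis's first-order condition: 262 - 3q_B - (3/2)(q_O + q_A) = 0.
Apex's profit: π_A = (298 - 1.5Q)q_A - (38q_A). Setting ∂π_A/∂q_A = 0: 260 - 3q_A - (3/2)(q_O + q_B) = 0.
Summing all 3 equations gives 787 − 6Q = 0, hence Q = 787/6.
Back-substituting: q_O = (265 − 787/4)/(3/2) = 91/2, q_B = (262 − 787/4)/(3/2) = 87/2, q_A = (260 − 787/4)/(3/2) = 253/6.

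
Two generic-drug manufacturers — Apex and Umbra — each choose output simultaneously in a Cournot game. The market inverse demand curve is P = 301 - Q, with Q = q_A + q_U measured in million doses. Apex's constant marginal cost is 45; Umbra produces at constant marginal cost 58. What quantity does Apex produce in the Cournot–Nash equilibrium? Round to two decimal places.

Apex's profit: π_A = (301 - Q)q_A - (45q_A). Setting ∂π_A/∂q_A = 0: 256 - 2q_A - (q_U) = 0.
Umbra's profit: π_U = (301 - Q)q_U - (58q_U). Setting ∂π_U/∂q_U = 0: 243 - 2q_U - (q_A) = 0.
Rearranging gives the reaction functions q_A = (256 - q_U)/2 and q_U = (243 - q_A)/2.
Substituting one into the other gives q_A = 269/3 and q_U = 230/3.

89.67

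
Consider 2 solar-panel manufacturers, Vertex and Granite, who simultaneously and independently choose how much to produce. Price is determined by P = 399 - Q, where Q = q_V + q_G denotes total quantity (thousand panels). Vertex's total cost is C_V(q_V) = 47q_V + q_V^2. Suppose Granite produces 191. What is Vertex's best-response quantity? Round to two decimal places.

40.25

With the rival's output fixed at 191, Vertex's profit is π_V = (399 - 191 - q_V)q_V - (47q_V + q_V²) = (208 - q_V)q_V - (47q_V + q_V²).
∂π_V/∂q_V = 161 - 4q_V = 0, so q_V = 161/4.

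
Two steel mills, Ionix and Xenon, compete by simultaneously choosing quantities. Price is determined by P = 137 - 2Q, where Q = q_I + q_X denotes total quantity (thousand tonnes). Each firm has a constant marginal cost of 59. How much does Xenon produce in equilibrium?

13

A representative firm's profit is π_i = q_i(137 - 2Q) - 59q_i.
First-order condition (treating rivals' output as given): 78 - 4q_i - 2q_j = 0.
With identical firms every q_j equals q_i, so q_j = q_i and 78 = 6q_i, giving q_i = 13.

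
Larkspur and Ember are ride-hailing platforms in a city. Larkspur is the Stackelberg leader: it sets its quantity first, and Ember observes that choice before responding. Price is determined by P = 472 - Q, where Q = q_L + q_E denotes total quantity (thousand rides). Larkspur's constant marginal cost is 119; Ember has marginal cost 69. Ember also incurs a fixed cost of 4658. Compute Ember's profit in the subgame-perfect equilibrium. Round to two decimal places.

Solve by backward induction. Given q_L, the follower Ember maximises π_E = (472 - q_L - q_E)q_E - 69q_E.
∂π_E/∂q_E = 403 - q_L - 2q_E = 0 gives the reaction function q_E = (403 - q_L)/2.
Larkspur substitutes q_E(q_L) into its own profit: π_L = q_L(472 - q_L - (403 - q_L)/2) - 119q_L = (541/2 - (1/2)q_L)q_L - 119q_L.
Maximising: ∂π_L/∂q_L = 303/2 - q_L = 0, giving q_L = 303/2.
Then q_E = (403 - 303/2)/2 = 503/4.
Price P = 472 - 1109/4 = 779/4.
Ember's profit: (779/4 - 69)·(503/4) - 4658 = 11155.0625.

11155.06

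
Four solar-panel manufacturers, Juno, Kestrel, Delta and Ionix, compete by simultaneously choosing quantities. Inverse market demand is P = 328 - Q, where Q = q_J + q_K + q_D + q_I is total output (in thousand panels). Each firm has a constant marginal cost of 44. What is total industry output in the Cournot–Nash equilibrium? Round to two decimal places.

Each firm earns π_i = (328 - Q)q_i - 44q_i.
Setting ∂π_i/∂q_i = 0 with rivals' quantities fixed: 284 - 2q_i - Σ_{j≠i} q_j = 0.
By symmetry each firm produces the same amount; substituting Σ_{j≠i} q_j = 3q_i yields q_i = 284/5.
Total output Q = 284/5 + 284/5 + 284/5 + 284/5 = 1136/5.

227.20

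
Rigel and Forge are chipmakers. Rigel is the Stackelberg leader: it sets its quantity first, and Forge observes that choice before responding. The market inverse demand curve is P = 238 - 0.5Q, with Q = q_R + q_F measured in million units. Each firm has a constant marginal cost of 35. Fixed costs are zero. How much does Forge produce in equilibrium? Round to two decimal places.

Solve by backward induction. Given q_R, the follower Forge maximises π_F = (238 - (1/2)q_R - (1/2)q_F)q_F - 35q_F.
Follower FOC: 203 - (1/2)q_R - q_F = 0, so q_F(q_R) = (203 - (1/2)q_R).
The leader anticipates this reaction. Substituting into P = 238 - 0.5Q gives P = 273/2 - (1/4)q_R, so π_R = (273/2 - (1/4)q_R)q_R - 35q_R.
The leader's first-order condition 203/2 - (1/2)q_R = 0 yields q_R = 203.
Then q_F = (203 - (1/2)·203) = 203/2.

101.50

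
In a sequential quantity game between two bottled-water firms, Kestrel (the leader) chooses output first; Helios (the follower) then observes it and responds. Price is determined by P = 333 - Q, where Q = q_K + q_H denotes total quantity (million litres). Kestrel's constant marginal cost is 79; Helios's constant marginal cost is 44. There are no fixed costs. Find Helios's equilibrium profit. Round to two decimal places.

The follower Helios best-responds to any q_K: π_H = (333 - Q)q_H - 44q_H.
Follower FOC: 289 - q_K - 2q_H = 0, so q_H(q_K) = (289 - q_K)/2.
The leader anticipates this reaction. Substituting into P = 333 - Q gives P = 377/2 - (1/2)q_K, so π_K = (377/2 - (1/2)q_K)q_K - 79q_K.
The leader's first-order condition 219/2 - q_K = 0 yields q_K = 219/2.
Then q_H = (289 - 219/2)/2 = 359/4.
Price P = 333 - 797/4 = 535/4.
Helios's profit: (535/4 - 44)·(359/4) = 8055.0625.

8055.06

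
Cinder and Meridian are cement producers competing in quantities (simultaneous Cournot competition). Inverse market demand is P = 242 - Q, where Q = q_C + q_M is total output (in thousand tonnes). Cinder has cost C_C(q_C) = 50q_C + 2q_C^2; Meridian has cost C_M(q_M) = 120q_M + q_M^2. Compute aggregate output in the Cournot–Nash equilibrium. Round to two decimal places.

51.57

Cinder's profit: π_C = (242 - Q)q_C - (50q_C + 2q_C²). Setting ∂π_C/∂q_C = 0: 192 - 6q_C - (q_M) = 0.
Meridian's first-order condition: 122 - 4q_M - (q_C) = 0.
Best responses: q_C = (192 - q_M)/6, q_M = (122 - q_C)/4.
Solving the pair: q_C = 646/23, q_M = 540/23.
Total output Q = 646/23 + 540/23 = 1186/23.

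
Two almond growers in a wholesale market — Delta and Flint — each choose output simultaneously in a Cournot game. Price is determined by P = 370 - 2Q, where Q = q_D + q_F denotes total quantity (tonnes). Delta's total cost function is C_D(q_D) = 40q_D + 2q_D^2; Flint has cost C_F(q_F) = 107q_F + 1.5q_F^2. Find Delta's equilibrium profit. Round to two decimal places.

Delta's profit: π_D = (370 - 2Q)q_D - (40q_D + 2q_D²). Setting ∂π_D/∂q_D = 0: 330 - 8q_D - 2(q_F) = 0.
Flint's profit: π_F = (370 - 2Q)q_F - (107q_F + (3/2)q_F²). Setting ∂π_F/∂q_F = 0: 263 - 7q_F - 2(q_D) = 0.
Best responses: q_D = (330 - 2q_F)/8, q_F = (263 - 2q_D)/7.
Substituting one into the other gives q_D = 446/13 and q_F = 361/13.
Price P = 370 - 2·(807/13) = 245.8462.
Delta's profit: 245.8462·(446/13) - 40·(446/13) - 2(446/13)² = 4708.0710.

4708.07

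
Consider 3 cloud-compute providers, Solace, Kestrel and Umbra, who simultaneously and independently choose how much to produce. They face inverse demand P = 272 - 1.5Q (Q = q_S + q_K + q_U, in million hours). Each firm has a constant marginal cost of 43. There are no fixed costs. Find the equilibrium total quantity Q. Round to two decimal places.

114.50

A representative firm's profit is π_i = q_i(272 - 1.5Q) - 43q_i.
First-order condition (treating rivals' output as given): 229 - 3q_i - (3/2)·Σ_{j≠i} q_j = 0.
With identical firms every q_j equals q_i, so Σ_{j≠i} q_j = 2q_i and 229 = 6q_i, giving q_i = 229/6.
Total output Q = 229/6 + 229/6 + 229/6 = 229/2.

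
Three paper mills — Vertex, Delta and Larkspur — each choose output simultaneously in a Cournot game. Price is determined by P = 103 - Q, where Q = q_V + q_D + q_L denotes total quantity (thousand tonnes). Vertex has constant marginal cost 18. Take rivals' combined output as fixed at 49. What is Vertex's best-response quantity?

18

With rivals' combined output fixed at 49, Vertex's profit is π_V = (103 - 49 - q_V)q_V - (18q_V) = (54 - q_V)q_V - (18q_V).
∂π_V/∂q_V = 36 - 2q_V = 0, so q_V = 18.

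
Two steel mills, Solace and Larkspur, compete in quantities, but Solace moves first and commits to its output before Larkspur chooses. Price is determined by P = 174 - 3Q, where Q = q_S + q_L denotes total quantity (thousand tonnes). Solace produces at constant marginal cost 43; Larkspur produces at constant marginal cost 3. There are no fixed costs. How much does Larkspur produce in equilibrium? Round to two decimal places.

20.92

Solve by backward induction. Given q_S, the follower Larkspur maximises π_L = (174 - 3q_S - 3q_L)q_L - 3q_L.
Setting the follower's marginal profit to zero, 171 - 3q_S - 6q_L = 0, i.e. q_L = (171 - 3q_S)/6.
Solace substitutes q_L(q_S) into its own profit: π_S = q_S(174 - 3q_S - (171 - 3q_S)/2) - 43q_S = (177/2 - (3/2)q_S)q_S - 43q_S.
Leader FOC: 91/2 - 3q_S = 0, so q_S = 91/6.
Then q_L = (171 - 3·(91/6))/6 = 251/12.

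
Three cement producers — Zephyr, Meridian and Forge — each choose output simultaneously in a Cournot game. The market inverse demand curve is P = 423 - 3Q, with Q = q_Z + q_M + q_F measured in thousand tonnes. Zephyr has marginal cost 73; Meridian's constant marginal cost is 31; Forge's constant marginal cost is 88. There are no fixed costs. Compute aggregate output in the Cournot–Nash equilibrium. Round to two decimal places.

Zephyr's profit: π_Z = (423 - 3Q)q_Z - (73q_Z). Setting ∂π_Z/∂q_Z = 0: 350 - 6q_Z - 3(q_M + q_F) = 0.
Meridian's first-order condition: 392 - 6q_M - 3(q_Z + q_F) = 0.
Forge's first-order condition: 335 - 6q_F - 3(q_Z + q_M) = 0.
Summing all 3 equations gives 1077 − 12Q = 0, hence Q = 359/4.
Back-substituting: q_Z = (350 − 1077/4)/3 = 323/12, q_M = (392 − 1077/4)/3 = 491/12, q_F = (335 − 1077/4)/3 = 263/12.
Total output Q = 323/12 + 491/12 + 263/12 = 359/4.

89.75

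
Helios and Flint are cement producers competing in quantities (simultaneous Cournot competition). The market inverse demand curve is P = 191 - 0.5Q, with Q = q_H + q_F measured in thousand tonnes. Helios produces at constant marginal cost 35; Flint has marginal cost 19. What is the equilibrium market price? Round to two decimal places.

81.67

Helios's profit: π_H = (191 - 0.5Q)q_H - (35q_H). Setting ∂π_H/∂q_H = 0: 156 - q_H - (1/2)(q_F) = 0.
Flint's profit: π_F = (191 - 0.5Q)q_F - (19q_F). Setting ∂π_F/∂q_F = 0: 172 - q_F - (1/2)(q_H) = 0.
So q_H = (156 - (1/2)q_F) and q_F = (172 - (1/2)q_H).
Substituting one into the other gives q_H = 280/3 and q_F = 376/3.
Total output Q = 656/3, so price P = 191 - (1/2)·(656/3) = 245/3.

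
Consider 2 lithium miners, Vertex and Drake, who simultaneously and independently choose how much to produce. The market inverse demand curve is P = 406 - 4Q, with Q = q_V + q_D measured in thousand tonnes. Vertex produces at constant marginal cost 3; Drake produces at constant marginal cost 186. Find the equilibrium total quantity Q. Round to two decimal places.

Vertex's profit: π_V = (406 - 4Q)q_V - (3q_V). Setting ∂π_V/∂q_V = 0: 403 - 8q_V - 4(q_D) = 0.
Drake's first-order condition: 220 - 8q_D - 4(q_V) = 0.
Rearranging gives the reaction functions q_V = (403 - 4q_D)/8 and q_D = (220 - 4q_V)/8.
Solving the pair: q_V = 293/6, q_D = 37/12.
Total output Q = 293/6 + 37/12 = 623/12.

51.92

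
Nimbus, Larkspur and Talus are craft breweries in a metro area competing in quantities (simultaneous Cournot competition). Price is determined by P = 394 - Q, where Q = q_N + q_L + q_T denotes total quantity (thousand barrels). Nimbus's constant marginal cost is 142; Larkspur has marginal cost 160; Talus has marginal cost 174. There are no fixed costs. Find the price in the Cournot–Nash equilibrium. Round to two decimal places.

Nimbus's profit: π_N = (394 - Q)q_N - (142q_N). Setting ∂π_N/∂q_N = 0: 252 - 2q_N - (q_L + q_T) = 0.
Larkspur's first-order condition: 234 - 2q_L - (q_N + q_T) = 0.
Talus's first-order condition: 220 - 2q_T - (q_N + q_L) = 0.
Adding the 3 conditions: 706 − 2Q − 2Q = 0, i.e. Q = 353/2.
Back-substituting: q_N = (252 − 353/2) = 151/2, q_L = (234 − 353/2) = 115/2, q_T = (220 − 353/2) = 87/2.
Total output Q = 353/2, so price P = 394 - 353/2 = 435/2.

217.50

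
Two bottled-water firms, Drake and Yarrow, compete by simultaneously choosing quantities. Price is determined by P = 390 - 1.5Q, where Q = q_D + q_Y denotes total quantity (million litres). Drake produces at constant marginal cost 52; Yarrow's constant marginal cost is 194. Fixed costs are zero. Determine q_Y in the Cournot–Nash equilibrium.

Drake's profit: π_D = (390 - 1.5Q)q_D - (52q_D). Setting ∂π_D/∂q_D = 0: 338 - 3q_D - (3/2)(q_Y) = 0.
Yarrow's profit: π_Y = (390 - 1.5Q)q_Y - (194q_Y). Setting ∂π_Y/∂q_Y = 0: 196 - 3q_Y - (3/2)(q_D) = 0.
So q_D = (338 - (3/2)q_Y)/3 and q_Y = (196 - (3/2)q_D)/3.
Substituting one into the other gives q_D = 320/3 and q_Y = 12.

12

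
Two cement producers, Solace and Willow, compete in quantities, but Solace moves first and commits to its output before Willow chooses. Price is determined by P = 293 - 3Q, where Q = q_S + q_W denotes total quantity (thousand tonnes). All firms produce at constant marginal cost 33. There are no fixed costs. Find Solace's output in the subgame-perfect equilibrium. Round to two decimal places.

43.33

The follower Willow best-responds to any q_S: π_W = (293 - 3Q)q_W - 33q_W.
Setting the follower's marginal profit to zero, 260 - 3q_S - 6q_W = 0, i.e. q_W = (260 - 3q_S)/6.
The leader anticipates this reaction. Substituting into P = 293 - 3Q gives P = 163 - (3/2)q_S, so π_S = (163 - (3/2)q_S)q_S - 33q_S.
Maximising: ∂π_S/∂q_S = 130 - 3q_S = 0, giving q_S = 130/3.
Then q_W = (260 - 3·(130/3))/6 = 65/3.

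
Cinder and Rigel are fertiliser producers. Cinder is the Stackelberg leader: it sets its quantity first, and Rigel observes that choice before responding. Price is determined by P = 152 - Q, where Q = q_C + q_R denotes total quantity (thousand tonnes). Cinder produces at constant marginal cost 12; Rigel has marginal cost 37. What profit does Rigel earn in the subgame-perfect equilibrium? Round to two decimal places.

Solve by backward induction. Given q_C, the follower Rigel maximises π_R = (152 - q_C - q_R)q_R - 37q_R.
∂π_R/∂q_R = 115 - q_C - 2q_R = 0 gives the reaction function q_R = (115 - q_C)/2.
The leader anticipates this reaction. Substituting into P = 152 - Q gives P = 189/2 - (1/2)q_C, so π_C = (189/2 - (1/2)q_C)q_C - 12q_C.
The leader's first-order condition 165/2 - q_C = 0 yields q_C = 165/2.
Then q_R = (115 - 165/2)/2 = 65/4.
Price P = 152 - 395/4 = 213/4.
Rigel's profit: (213/4 - 37)·(65/4) = 264.0625.

264.06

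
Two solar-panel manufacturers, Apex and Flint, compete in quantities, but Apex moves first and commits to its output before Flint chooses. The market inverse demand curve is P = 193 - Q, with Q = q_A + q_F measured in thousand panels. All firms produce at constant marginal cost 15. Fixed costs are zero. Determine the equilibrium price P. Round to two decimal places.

59.50

Solve by backward induction. Given q_A, the follower Flint maximises π_F = (193 - q_A - q_F)q_F - 15q_F.
∂π_F/∂q_F = 178 - q_A - 2q_F = 0 gives the reaction function q_F = (178 - q_A)/2.
Apex substitutes q_F(q_A) into its own profit: π_A = q_A(193 - q_A - (178 - q_A)/2) - 15q_A = (104 - (1/2)q_A)q_A - 15q_A.
Maximising: ∂π_A/∂q_A = 89 - q_A = 0, giving q_A = 89.
Then q_F = (178 - 89)/2 = 89/2.
Total output Q = 267/2, so price P = 193 - 267/2 = 119/2.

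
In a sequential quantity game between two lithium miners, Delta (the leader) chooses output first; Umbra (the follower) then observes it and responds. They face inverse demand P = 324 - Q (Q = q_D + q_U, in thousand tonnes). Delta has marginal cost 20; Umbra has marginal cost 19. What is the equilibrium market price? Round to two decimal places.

Solve by backward induction. Given q_D, the follower Umbra maximises π_U = (324 - q_D - q_U)q_U - 19q_U.
∂π_U/∂q_U = 305 - q_D - 2q_U = 0 gives the reaction function q_U = (305 - q_D)/2.
The leader anticipates this reaction. Substituting into P = 324 - Q gives P = 343/2 - (1/2)q_D, so π_D = (343/2 - (1/2)q_D)q_D - 20q_D.
Leader FOC: 303/2 - q_D = 0, so q_D = 303/2.
Then q_U = (305 - 303/2)/2 = 307/4.
Total output Q = 913/4, so price P = 324 - 913/4 = 383/4.

95.75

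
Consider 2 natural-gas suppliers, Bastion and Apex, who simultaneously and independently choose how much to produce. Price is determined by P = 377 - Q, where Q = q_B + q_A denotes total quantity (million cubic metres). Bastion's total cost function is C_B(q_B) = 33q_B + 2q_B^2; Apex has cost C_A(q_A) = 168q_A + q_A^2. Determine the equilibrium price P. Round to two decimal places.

286.70

Bastion's profit: π_B = (377 - Q)q_B - (33q_B + 2q_B²). Setting ∂π_B/∂q_B = 0: 344 - 6q_B - (q_A) = 0.
Apex's first-order condition: 209 - 4q_A - (q_B) = 0.
Rearranging gives the reaction functions q_B = (344 - q_A)/6 and q_A = (209 - q_B)/4.
Solving the pair: q_B = 1167/23, q_A = 910/23.
Total output Q = 90.3043, so price P = 377 - 90.3043 = 286.6957.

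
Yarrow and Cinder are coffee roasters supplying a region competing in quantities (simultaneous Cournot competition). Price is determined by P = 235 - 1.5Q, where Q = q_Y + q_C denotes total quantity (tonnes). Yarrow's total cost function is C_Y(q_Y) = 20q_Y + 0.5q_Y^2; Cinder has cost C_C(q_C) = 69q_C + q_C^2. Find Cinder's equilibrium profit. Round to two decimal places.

Yarrow's profit: π_Y = (235 - 1.5Q)q_Y - (20q_Y + (1/2)q_Y²). Setting ∂π_Y/∂q_Y = 0: 215 - 4q_Y - (3/2)(q_C) = 0.
Cinder's profit: π_C = (235 - 1.5Q)q_C - (69q_C + q_C²). Setting ∂π_C/∂q_C = 0: 166 - 5q_C - (3/2)(q_Y) = 0.
So q_Y = (215 - (3/2)q_C)/4 and q_C = (166 - (3/2)q_Y)/5.
Substituting one into the other gives q_Y = 46.5352 and q_C = 1366/71.
Price P = 235 - (3/2)·65.7746 = 136.3380.
Cinder's profit: 136.3380·(1366/71) - 69·(1366/71) - (1366/71)² = 925.3898.

925.39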